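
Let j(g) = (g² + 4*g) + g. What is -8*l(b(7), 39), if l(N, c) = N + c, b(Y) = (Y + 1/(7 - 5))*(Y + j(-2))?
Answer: -372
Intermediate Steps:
j(g) = g² + 5*g
b(Y) = (½ + Y)*(-6 + Y) (b(Y) = (Y + 1/(7 - 5))*(Y - 2*(5 - 2)) = (Y + 1/2)*(Y - 2*3) = (Y + ½)*(Y - 6) = (½ + Y)*(-6 + Y))
-8*l(b(7), 39) = -8*((-3 + 7² - 11/2*7) + 39) = -8*((-3 + 49 - 77/2) + 39) = -8*(15/2 + 39) = -8*93/2 = -372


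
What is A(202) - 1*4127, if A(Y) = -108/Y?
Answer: -416881/101 ≈ -4127.5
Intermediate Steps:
A(202) - 1*4127 = -108/202 - 1*4127 = -108*1/202 - 4127 = -54/101 - 4127 = -416881/101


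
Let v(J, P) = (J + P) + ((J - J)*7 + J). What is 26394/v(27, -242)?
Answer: -13197/94 ≈ -140.39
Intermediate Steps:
v(J, P) = P + 2*J (v(J, P) = (J + P) + (0*7 + J) = (J + P) + (0 + J) = (J + P) + J = P + 2*J)
26394/v(27, -242) = 26394/(-242 + 2*27) = 26394/(-242 + 54) = 26394/(-188) = 26394*(-1/188) = -13197/94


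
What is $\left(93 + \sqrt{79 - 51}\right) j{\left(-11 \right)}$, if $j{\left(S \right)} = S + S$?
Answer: $-2046 - 44 \sqrt{7} \approx -2162.4$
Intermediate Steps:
$j{\left(S \right)} = 2 S$
$\left(93 + \sqrt{79 - 51}\right) j{\left(-11 \right)} = \left(93 + \sqrt{79 - 51}\right) 2 \left(-11\right) = \left(93 + \sqrt{28}\right) \left(-22\right) = \left(93 + 2 \sqrt{7}\right) \left(-22\right) = -2046 - 44 \sqrt{7}$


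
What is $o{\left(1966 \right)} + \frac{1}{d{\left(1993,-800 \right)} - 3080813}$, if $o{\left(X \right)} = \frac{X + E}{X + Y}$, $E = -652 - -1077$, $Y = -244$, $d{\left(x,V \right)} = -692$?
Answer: $\frac{350851273}{252683410} \approx 1.3885$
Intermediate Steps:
$E = 425$ ($E = -652 + 1077 = 425$)
$o{\left(X \right)} = \frac{425 + X}{-244 + X}$ ($o{\left(X \right)} = \frac{X + 425}{X - 244} = \frac{425 + X}{-244 + X}$)
$o{\left(1966 \right)} + \frac{1}{d{\left(1993,-800 \right)} - 3080813} = \frac{425 + 1966}{-244 + 1966} + \frac{1}{-692 - 3080813} = \frac{1}{1722} \cdot 2391 + \frac{1}{-3081505} = \frac{1}{1722} \cdot 2391 - \frac{1}{3081505} = \frac{797}{574} - \frac{1}{3081505} = \frac{350851273}{252683410}$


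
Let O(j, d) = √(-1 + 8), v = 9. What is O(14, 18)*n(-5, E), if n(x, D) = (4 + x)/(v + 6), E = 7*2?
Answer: -√7/15 ≈ -0.17638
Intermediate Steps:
E = 14
O(j, d) = √7
n(x, D) = 4/15 + x/15 (n(x, D) = (4 + x)/(9 + 6) = (4 + x)/15 = (4 + x)*(1/15) = 4/15 + x/15)
O(14, 18)*n(-5, E) = √7*(4/15 + (1/15)*(-5)) = √7*(4/15 - ⅓) = √7*(-1/15) = -√7/15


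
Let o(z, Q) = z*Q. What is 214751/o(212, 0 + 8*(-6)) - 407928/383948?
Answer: -21651073069/976763712 ≈ -22.166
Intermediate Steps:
o(z, Q) = Q*z
214751/o(212, 0 + 8*(-6)) - 407928/383948 = 214751/(((0 + 8*(-6))*212)) - 407928/383948 = 214751/(((0 - 48)*212)) - 407928*1/383948 = 214751/((-48*212)) - 101982/95987 = 214751/(-10176) - 101982/95987 = 214751*(-1/10176) - 101982/95987 = -214751/10176 - 101982/95987 = -21651073069/976763712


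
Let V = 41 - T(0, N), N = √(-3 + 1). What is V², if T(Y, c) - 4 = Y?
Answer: 1369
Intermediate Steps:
N = I*√2 (N = √(-2) = I*√2 ≈ 1.4142*I)
T(Y, c) = 4 + Y
V = 37 (V = 41 - (4 + 0) = 41 - 1*4 = 41 - 4 = 37)
V² = 37² = 1369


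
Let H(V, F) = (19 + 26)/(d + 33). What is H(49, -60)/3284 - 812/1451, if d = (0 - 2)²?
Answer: -98599201/176308108 ≈ -0.55924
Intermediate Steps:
d = 4 (d = (-2)² = 4)
H(V, F) = 45/37 (H(V, F) = (19 + 26)/(4 + 33) = 45/37)
H(49, -60)/3284 - 812/1451 = (45/37)/3284 - 812/1451 = (45/37)*(1/3284) - 812*1/1451 = 45/121508 - 812/1451 = -98599201/176308108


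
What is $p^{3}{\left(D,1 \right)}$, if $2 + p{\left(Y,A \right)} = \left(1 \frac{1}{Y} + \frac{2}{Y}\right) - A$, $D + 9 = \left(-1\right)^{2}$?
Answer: $- \frac{19683}{512} \approx -38.443$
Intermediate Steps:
$D = -8$ ($D = -9 + \left(-1\right)^{2} = -9 + 1 = -8$)
$p{\left(Y,A \right)} = -2 - A + \frac{3}{Y}$ ($p{\left(Y,A \right)} = -2 - \left(A - \frac{3}{Y}\right) = -2 - A + \frac{3}{Y}$)
$p^{3}{\left(D,1 \right)} = \left(-2 - 1 + \frac{3}{-8}\right)^{3} = \left(-2 - 1 + 3 \left(- \frac{1}{8}\right)\right)^{3} = \left(-2 - 1 - \frac{3}{8}\right)^{3} = \left(- \frac{27}{8}\right)^{3} = - \frac{19683}{512}$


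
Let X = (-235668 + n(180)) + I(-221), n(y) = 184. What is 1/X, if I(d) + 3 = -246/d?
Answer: -221/52042381 ≈ -4.2465e-6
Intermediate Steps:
I(d) = -3 - 246/d
X = -52042381/221 (X = (-235668 + 184) + (-3 - 246/(-221)) = -235484 + (-3 - 246*(-1/221)) = -235484 + (-3 + 246/221) = -235484 - 417/221 = -52042381/221 ≈ -2.3549e+5)
1/X = 1/(-52042381/221) = -221/52042381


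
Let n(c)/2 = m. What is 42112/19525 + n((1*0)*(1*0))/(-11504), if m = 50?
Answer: 120625987/56153900 ≈ 2.1481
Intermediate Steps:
n(c) = 100 (n(c) = 2*50 = 100)
42112/19525 + n((1*0)*(1*0))/(-11504) = 42112/19525 + 100/(-11504) = 42112*(1/19525) + 100*(-1/11504) = 42112/19525 - 25/2876 = 120625987/56153900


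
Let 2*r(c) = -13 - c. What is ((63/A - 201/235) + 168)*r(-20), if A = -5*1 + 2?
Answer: 120204/235 ≈ 511.51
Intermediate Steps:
r(c) = -13/2 - c/2 (r(c) = (-13 - c)/2 = -13/2 - c/2)
A = -3 (A = -5 + 2 = -3)
((63/A - 201/235) + 168)*r(-20) = ((63/(-3) - 201/235) + 168)*(-13/2 - 1/2*(-20)) = ((63*(-1/3) - 201*1/235) + 168)*(-13/2 + 10) = ((-21 - 201/235) + 168)*(7/2) = (-5136/235 + 168)*(7/2) = (34344/235)*(7/2) = 120204/235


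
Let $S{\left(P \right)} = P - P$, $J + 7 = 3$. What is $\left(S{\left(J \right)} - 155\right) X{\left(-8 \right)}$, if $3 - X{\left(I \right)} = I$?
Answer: $-1705$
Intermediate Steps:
$X{\left(I \right)} = 3 - I$
$J = -4$ ($J = -7 + 3 = -4$)
$S{\left(P \right)} = 0$
$\left(S{\left(J \right)} - 155\right) X{\left(-8 \right)} = \left(0 - 155\right) \left(3 - -8\right) = - 155 \left(3 + 8\right) = \left(-155\right) 11 = -1705$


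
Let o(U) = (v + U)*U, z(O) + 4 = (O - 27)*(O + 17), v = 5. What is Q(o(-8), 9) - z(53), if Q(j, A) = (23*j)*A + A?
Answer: 3161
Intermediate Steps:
z(O) = -4 + (-27 + O)*(17 + O) (z(O) = -4 + (O - 27)*(O + 17) = -4 + (-27 + O)*(17 + O))
o(U) = U*(5 + U) (o(U) = (5 + U)*U = U*(5 + U))
Q(j, A) = A + 23*A*j (Q(j, A) = 23*A*j + A = A + 23*A*j)
Q(o(-8), 9) - z(53) = 9*(1 + 23*(-8*(5 - 8))) - (-463 + 53**2 - 10*53) = 9*(1 + 23*(-8*(-3))) - (-463 + 2809 - 530) = 9*(1 + 23*24) - 1*1816 = 9*(1 + 552) - 1816 = 9*553 - 1816 = 4977 - 1816 = 3161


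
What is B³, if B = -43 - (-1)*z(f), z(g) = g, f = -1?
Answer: -85184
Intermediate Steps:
B = -44 (B = -43 - (-1)*(-1) = -43 - 1*1 = -43 - 1 = -44)
B³ = (-44)³ = -85184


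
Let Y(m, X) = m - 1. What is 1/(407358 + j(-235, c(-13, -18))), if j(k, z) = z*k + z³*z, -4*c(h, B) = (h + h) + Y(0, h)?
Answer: 256/104409009 ≈ 2.4519e-6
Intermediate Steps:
Y(m, X) = -1 + m
c(h, B) = ¼ - h/2 (c(h, B) = -((h + h) + (-1 + 0))/4 = -(2*h - 1)/4 = -(-1 + 2*h)/4 = ¼ - h/2)
j(k, z) = z⁴ + k*z (j(k, z) = k*z + z⁴ = z⁴ + k*z)
1/(407358 + j(-235, c(-13, -18))) = 1/(407358 + (¼ - ½*(-13))*(-235 + (¼ - ½*(-13))³)) = 1/(407358 + (¼ + 13/2)*(-235 + (¼ + 13/2)³)) = 1/(407358 + 27*(-235 + (27/4)³)/4) = 1/(407358 + 27*(-235 + 19683/64)/4) = 1/(407358 + (27/4)*(4643/64)) = 1/(407358 + 125361/256) = 1/(104409009/256) = 256/104409009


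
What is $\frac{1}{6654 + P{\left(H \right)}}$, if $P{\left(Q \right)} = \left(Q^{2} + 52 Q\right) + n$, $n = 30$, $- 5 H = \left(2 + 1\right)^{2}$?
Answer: $\frac{25}{164841} \approx 0.00015166$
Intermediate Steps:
$H = - \frac{9}{5}$ ($H = - \frac{\left(2 + 1\right)^{2}}{5} = - \frac{3^{2}}{5} = \left(- \frac{1}{5}\right) 9 = - \frac{9}{5} \approx -1.8$)
$P{\left(Q \right)} = 30 + Q^{2} + 52 Q$ ($P{\left(Q \right)} = \left(Q^{2} + 52 Q\right) + 30 = 30 + Q^{2} + 52 Q$)
$\frac{1}{6654 + P{\left(H \right)}} = \frac{1}{6654 + \left(30 + \left(- \frac{9}{5}\right)^{2} + 52 \left(- \frac{9}{5}\right)\right)} = \frac{1}{6654 + \left(30 + \frac{81}{25} - \frac{468}{5}\right)} = \frac{1}{6654 - \frac{1509}{25}} = \frac{1}{\frac{164841}{25}} = \frac{25}{164841}$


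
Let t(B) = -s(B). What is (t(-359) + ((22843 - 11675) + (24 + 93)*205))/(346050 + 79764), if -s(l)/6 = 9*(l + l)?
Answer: -3619/425814 ≈ -0.0084990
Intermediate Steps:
s(l) = -108*l (s(l) = -54*(l + l) = -54*2*l = -108*l)
t(B) = 108*B (t(B) = -(-108)*B = 108*B)
(t(-359) + ((22843 - 11675) + (24 + 93)*205))/(346050 + 79764) = (108*(-359) + ((22843 - 11675) + (24 + 93)*205))/(346050 + 79764) = (-38772 + (11168 + 117*205))/425814 = (-38772 + (11168 + 23985))*(1/425814) = (-38772 + 35153)*(1/425814) = -3619*1/425814 = -3619/425814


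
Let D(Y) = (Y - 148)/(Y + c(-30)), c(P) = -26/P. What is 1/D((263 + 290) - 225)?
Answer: 4933/2700 ≈ 1.8270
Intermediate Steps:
D(Y) = (-148 + Y)/(13/15 + Y) (D(Y) = (Y - 148)/(Y - 26/(-30)) = (-148 + Y)/(Y - 26*(-1/30)) = (-148 + Y)/(Y + 13/15) = (-148 + Y)/(13/15 + Y))
1/D((263 + 290) - 225) = 1/(15*(-148 + ((263 + 290) - 225))/(13 + 15*((263 + 290) - 225))) = 1/(15*(-148 + (553 - 225))/(13 + 15*(553 - 225))) = 1/(15*(-148 + 328)/(13 + 15*328)) = 1/(15*180/(13 + 4920)) = 1/(15*180/4933) = 1/(15*(1/4933)*180) = 1/(2700/4933) = 4933/2700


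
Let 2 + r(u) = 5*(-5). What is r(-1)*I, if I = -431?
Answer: 11637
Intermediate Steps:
r(u) = -27 (r(u) = -2 + 5*(-5) = -2 - 25 = -27)
r(-1)*I = -27*(-431) = 11637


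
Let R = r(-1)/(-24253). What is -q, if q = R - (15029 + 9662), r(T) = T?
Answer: 598830822/24253 ≈ 24691.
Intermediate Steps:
R = 1/24253 (R = -1/(-24253) = -1*(-1/24253) = 1/24253 ≈ 4.1232e-5)
q = -598830822/24253 (q = 1/24253 - (15029 + 9662) = 1/24253 - 1*24691 = 1/24253 - 24691 = -598830822/24253 ≈ -24691.)
-q = -1*(-598830822/24253) = 598830822/24253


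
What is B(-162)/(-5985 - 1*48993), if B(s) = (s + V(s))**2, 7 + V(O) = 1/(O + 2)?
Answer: -14922769/28723200 ≈ -0.51954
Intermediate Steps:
V(O) = -7 + 1/(2 + O) (V(O) = -7 + 1/(O + 2) = -7 + 1/(2 + O))
B(s) = (s + (-13 - 7*s)/(2 + s))**2
B(-162)/(-5985 - 1*48993) = ((-13 + (-162)**2 - 5*(-162))**2/(2 - 162)**2)/(-5985 - 1*48993) = ((-13 + 26244 + 810)**2/(-160)**2)/(-5985 - 48993) = ((1/25600)*27041**2)/(-54978) = ((1/25600)*731215681)*(-1/54978) = (731215681/25600)*(-1/54978) = -14922769/28723200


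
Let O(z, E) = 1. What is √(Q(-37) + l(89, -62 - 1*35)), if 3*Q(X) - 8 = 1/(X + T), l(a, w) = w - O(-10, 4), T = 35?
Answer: I*√382/2 ≈ 9.7724*I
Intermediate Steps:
l(a, w) = -1 + w (l(a, w) = w - 1*1 = w - 1 = -1 + w)
Q(X) = 8/3 + 1/(3*(35 + X)) (Q(X) = 8/3 + 1/(3*(X + 35)) = 8/3 + 1/(3*(35 + X)))
√(Q(-37) + l(89, -62 - 1*35)) = √((281 + 8*(-37))/(3*(35 - 37)) + (-1 + (-62 - 1*35))) = √((⅓)*(281 - 296)/(-2) + (-1 + (-62 - 35))) = √((⅓)*(-½)*(-15) + (-1 - 97)) = √(5/2 - 98) = √(-191/2) = I*√382/2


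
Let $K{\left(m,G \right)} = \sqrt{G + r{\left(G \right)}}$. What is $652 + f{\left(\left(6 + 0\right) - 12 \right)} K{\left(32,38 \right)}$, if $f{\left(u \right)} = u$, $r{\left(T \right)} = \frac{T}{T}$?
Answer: $652 - 6 \sqrt{39} \approx 614.53$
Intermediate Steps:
$r{\left(T \right)} = 1$
$K{\left(m,G \right)} = \sqrt{1 + G}$ ($K{\left(m,G \right)} = \sqrt{G + 1} = \sqrt{1 + G}$)
$652 + f{\left(\left(6 + 0\right) - 12 \right)} K{\left(32,38 \right)} = 652 + \left(\left(6 + 0\right) - 12\right) \sqrt{1 + 38} = 652 + \left(6 - 12\right) \sqrt{39} = 652 - 6 \sqrt{39}$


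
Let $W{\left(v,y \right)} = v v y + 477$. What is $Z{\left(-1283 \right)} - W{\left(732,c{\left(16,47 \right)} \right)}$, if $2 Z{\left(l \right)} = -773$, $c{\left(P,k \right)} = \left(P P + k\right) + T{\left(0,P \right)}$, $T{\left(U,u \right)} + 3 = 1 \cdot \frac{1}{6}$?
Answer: $- \frac{321674735}{2} \approx -1.6084 \cdot 10^{8}$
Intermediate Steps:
$T{\left(U,u \right)} = - \frac{17}{6}$ ($T{\left(U,u \right)} = -3 + 1 \cdot \frac{1}{6} = -3 + \frac{1}{6} = - \frac{17}{6}$)
$c{\left(P,k \right)} = - \frac{17}{6} + k + P^{2}$ ($c{\left(P,k \right)} = \left(P P + k\right) - \frac{17}{6} = \left(P^{2} + k\right) - \frac{17}{6} = \left(k + P^{2}\right) - \frac{17}{6} = - \frac{17}{6} + k + P^{2}$)
$Z{\left(l \right)} = - \frac{773}{2}$ ($Z{\left(l \right)} = \frac{1}{2} \left(-773\right) = - \frac{773}{2}$)
$W{\left(v,y \right)} = 477 + y v^{2}$ ($W{\left(v,y \right)} = v^{2} y + 477 = y v^{2} + 477 = 477 + y v^{2}$)
$Z{\left(-1283 \right)} - W{\left(732,c{\left(16,47 \right)} \right)} = - \frac{773}{2} - \left(477 + \left(- \frac{17}{6} + 47 + 16^{2}\right) 732^{2}\right) = - \frac{773}{2} - \left(477 + \left(- \frac{17}{6} + 47 + 256\right) 535824\right) = - \frac{773}{2} - \left(477 + \frac{1801}{6} \cdot 535824\right) = - \frac{773}{2} - \left(477 + 160836504\right) = - \frac{773}{2} - 160836981 = - \frac{321674735}{2}$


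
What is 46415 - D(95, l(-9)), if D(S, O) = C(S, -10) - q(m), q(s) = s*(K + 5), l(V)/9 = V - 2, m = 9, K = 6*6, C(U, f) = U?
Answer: 46689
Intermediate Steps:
K = 36
l(V) = -18 + 9*V (l(V) = 9*(V - 2) = 9*(-2 + V) = -18 + 9*V)
q(s) = 41*s (q(s) = s*(36 + 5) = s*41 = 41*s)
D(S, O) = -369 + S (D(S, O) = S - 41*9 = S - 1*369 = S - 369 = -369 + S)
46415 - D(95, l(-9)) = 46415 - (-369 + 95) = 46415 - 1*(-274) = 46415 + 274 = 46689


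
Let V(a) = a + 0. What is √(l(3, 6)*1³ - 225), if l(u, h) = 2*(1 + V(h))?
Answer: I*√211 ≈ 14.526*I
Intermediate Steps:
V(a) = a
l(u, h) = 2 + 2*h (l(u, h) = 2*(1 + h) = 2 + 2*h)
√(l(3, 6)*1³ - 225) = √((2 + 2*6)*1³ - 225) = √((2 + 12)*1 - 225) = √(14*1 - 225) = √(14 - 225) = √(-211) = I*√211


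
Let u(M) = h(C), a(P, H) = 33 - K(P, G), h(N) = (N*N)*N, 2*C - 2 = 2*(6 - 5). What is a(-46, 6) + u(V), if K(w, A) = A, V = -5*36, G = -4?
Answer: 45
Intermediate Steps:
V = -180
C = 2 (C = 1 + (2*(6 - 5))/2 = 1 + (2*1)/2 = 1 + (½)*2 = 1 + 1 = 2)
h(N) = N³ (h(N) = N²*N = N³)
a(P, H) = 37 (a(P, H) = 33 - 1*(-4) = 33 + 4 = 37)
u(M) = 8 (u(M) = 2³ = 8)
a(-46, 6) + u(V) = 37 + 8 = 45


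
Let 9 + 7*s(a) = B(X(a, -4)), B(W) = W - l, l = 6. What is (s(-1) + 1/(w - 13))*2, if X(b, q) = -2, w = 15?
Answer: -27/7 ≈ -3.8571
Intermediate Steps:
B(W) = -6 + W (B(W) = W - 1*6 = W - 6 = -6 + W)
s(a) = -17/7 (s(a) = -9/7 + (-6 - 2)/7 = -9/7 + (⅐)*(-8) = -9/7 - 8/7 = -17/7)
(s(-1) + 1/(w - 13))*2 = (-17/7 + 1/(15 - 13))*2 = (-17/7 + 1/2)*2 = (-17/7 + ½)*2 = -27/14*2 = -27/7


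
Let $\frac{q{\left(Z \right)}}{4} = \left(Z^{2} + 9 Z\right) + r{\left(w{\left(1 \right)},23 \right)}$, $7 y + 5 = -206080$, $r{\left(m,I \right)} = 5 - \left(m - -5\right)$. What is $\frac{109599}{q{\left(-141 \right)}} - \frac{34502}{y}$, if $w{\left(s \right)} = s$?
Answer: $\frac{40565978131}{15341791740} \approx 2.6441$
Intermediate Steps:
$r{\left(m,I \right)} = - m$ ($r{\left(m,I \right)} = 5 - \left(m + 5\right) = 5 - \left(5 + m\right) = - m$)
$y = - \frac{206085}{7}$ ($y = - \frac{5}{7} + \frac{1}{7} \left(-206080\right) = - \frac{5}{7} - 29440 = - \frac{206085}{7} \approx -29441.0$)
$q{\left(Z \right)} = -4 + 4 Z^{2} + 36 Z$ ($q{\left(Z \right)} = 4 \left(\left(Z^{2} + 9 Z\right) - 1\right) = 4 \left(-1 + Z^{2} + 9 Z\right) = -4 + 4 Z^{2} + 36 Z$)
$\frac{109599}{q{\left(-141 \right)}} - \frac{34502}{y} = \frac{109599}{-4 + 4 \left(-141\right)^{2} + 36 \left(-141\right)} - \frac{34502}{- \frac{206085}{7}} = \frac{109599}{-4 + 4 \cdot 19881 - 5076} - - \frac{241514}{206085} = \frac{109599}{-4 + 79524 - 5076} + \frac{241514}{206085} = \frac{109599}{74444} + \frac{241514}{206085} = \frac{40565978131}{15341791740}$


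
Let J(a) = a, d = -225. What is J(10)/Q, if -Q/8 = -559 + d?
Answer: 5/3136 ≈ 0.0015944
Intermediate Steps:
Q = 6272 (Q = -8*(-559 - 225) = -8*(-784) = 6272)
J(10)/Q = 10/6272 = 10*(1/6272) = 5/3136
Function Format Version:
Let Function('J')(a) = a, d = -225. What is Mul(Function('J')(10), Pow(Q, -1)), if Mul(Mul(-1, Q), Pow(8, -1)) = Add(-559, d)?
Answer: Rational(5, 3136) ≈ 0.0015944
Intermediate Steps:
Q = 6272 (Q = Mul(-8, Add(-559, -225)) = Mul(-8, -784) = 6272)
Mul(Function('J')(10), Pow(Q, -1)) = Mul(10, Pow(6272, -1)) = Mul(10, Rational(1, 6272)) = Rational(5, 3136)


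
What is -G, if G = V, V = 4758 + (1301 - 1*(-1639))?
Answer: -7698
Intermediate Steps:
V = 7698 (V = 4758 + (1301 + 1639) = 4758 + 2940 = 7698)
G = 7698
-G = -1*7698 = -7698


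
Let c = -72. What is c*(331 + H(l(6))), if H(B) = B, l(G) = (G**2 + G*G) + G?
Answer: -29448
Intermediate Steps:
l(G) = G + 2*G**2 (l(G) = (G**2 + G**2) + G = 2*G**2 + G = G + 2*G**2)
c*(331 + H(l(6))) = -72*(331 + 6*(1 + 2*6)) = -72*(331 + 6*(1 + 12)) = -72*(331 + 6*13) = -72*(331 + 78) = -72*409 = -29448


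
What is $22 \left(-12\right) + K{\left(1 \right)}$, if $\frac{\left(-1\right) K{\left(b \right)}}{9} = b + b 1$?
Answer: $-282$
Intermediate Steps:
$K{\left(b \right)} = - 18 b$ ($K{\left(b \right)} = - 9 \left(b + b 1\right) = - 9 \left(b + b\right) = - 9 \cdot 2 b = - 18 b$)
$22 \left(-12\right) + K{\left(1 \right)} = 22 \left(-12\right) - 18 = -264 - 18 = -282$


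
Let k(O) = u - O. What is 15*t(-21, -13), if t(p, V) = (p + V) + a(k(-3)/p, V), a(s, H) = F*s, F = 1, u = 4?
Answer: -515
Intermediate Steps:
k(O) = 4 - O
a(s, H) = s (a(s, H) = 1*s = s)
t(p, V) = V + p + 7/p (t(p, V) = (p + V) + (4 - 1*(-3))/p = (V + p) + (4 + 3)/p = (V + p) + 7/p = V + p + 7/p)
15*t(-21, -13) = 15*(-13 - 21 + 7/(-21)) = 15*(-13 - 21 + 7*(-1/21)) = 15*(-13 - 21 - 1/3) = 15*(-103/3) = -515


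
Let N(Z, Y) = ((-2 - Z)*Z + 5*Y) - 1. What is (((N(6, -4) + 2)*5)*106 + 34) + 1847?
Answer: -33629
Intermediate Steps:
N(Z, Y) = -1 + 5*Y + Z*(-2 - Z) (N(Z, Y) = (Z*(-2 - Z) + 5*Y) - 1 = (5*Y + Z*(-2 - Z)) - 1 = -1 + 5*Y + Z*(-2 - Z))
(((N(6, -4) + 2)*5)*106 + 34) + 1847 = ((((-1 - 1*6² - 2*6 + 5*(-4)) + 2)*5)*106 + 34) + 1847 = ((((-1 - 1*36 - 12 - 20) + 2)*5)*106 + 34) + 1847 = ((((-1 - 36 - 12 - 20) + 2)*5)*106 + 34) + 1847 = (((-69 + 2)*5)*106 + 34) + 1847 = (-67*5*106 + 34) + 1847 = (-335*106 + 34) + 1847 = (-35510 + 34) + 1847 = -35476 + 1847 = -33629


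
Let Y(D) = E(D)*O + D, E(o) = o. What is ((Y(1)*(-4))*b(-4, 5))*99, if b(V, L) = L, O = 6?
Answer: -13860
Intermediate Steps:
Y(D) = 7*D (Y(D) = D*6 + D = 6*D + D = 7*D)
((Y(1)*(-4))*b(-4, 5))*99 = (((7*1)*(-4))*5)*99 = ((7*(-4))*5)*99 = -28*5*99 = -140*99 = -13860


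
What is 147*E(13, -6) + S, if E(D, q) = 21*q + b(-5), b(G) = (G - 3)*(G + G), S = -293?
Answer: -7055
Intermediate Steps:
b(G) = 2*G*(-3 + G) (b(G) = (-3 + G)*(2*G) = 2*G*(-3 + G))
E(D, q) = 80 + 21*q (E(D, q) = 21*q + 2*(-5)*(-3 - 5) = 21*q + 2*(-5)*(-8) = 21*q + 80 = 80 + 21*q)
147*E(13, -6) + S = 147*(80 + 21*(-6)) - 293 = 147*(80 - 126) - 293 = 147*(-46) - 293 = -6762 - 293 = -7055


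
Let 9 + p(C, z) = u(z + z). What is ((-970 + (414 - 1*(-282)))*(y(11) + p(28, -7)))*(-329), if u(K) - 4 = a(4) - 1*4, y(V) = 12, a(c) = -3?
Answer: 0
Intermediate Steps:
u(K) = -3 (u(K) = 4 + (-3 - 1*4) = 4 + (-3 - 4) = 4 - 7 = -3)
p(C, z) = -12 (p(C, z) = -9 - 3 = -12)
((-970 + (414 - 1*(-282)))*(y(11) + p(28, -7)))*(-329) = ((-970 + (414 - 1*(-282)))*(12 - 12))*(-329) = ((-970 + (414 + 282))*0)*(-329) = ((-970 + 696)*0)*(-329) = -274*0*(-329) = 0*(-329) = 0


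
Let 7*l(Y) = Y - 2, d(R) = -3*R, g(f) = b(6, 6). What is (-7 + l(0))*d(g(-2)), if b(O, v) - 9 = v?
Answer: 2295/7 ≈ 327.86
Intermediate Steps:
b(O, v) = 9 + v
g(f) = 15 (g(f) = 9 + 6 = 15)
l(Y) = -2/7 + Y/7 (l(Y) = (Y - 2)/7 = (-2 + Y)/7 = -2/7 + Y/7)
(-7 + l(0))*d(g(-2)) = (-7 + (-2/7 + (⅐)*0))*(-3*15) = (-7 + (-2/7 + 0))*(-45) = (-7 - 2/7)*(-45) = -51/7*(-45) = 2295/7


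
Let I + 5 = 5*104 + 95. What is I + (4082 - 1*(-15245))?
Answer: 19937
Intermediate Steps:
I = 610 (I = -5 + (5*104 + 95) = -5 + (520 + 95) = -5 + 615 = 610)
I + (4082 - 1*(-15245)) = 610 + (4082 - 1*(-15245)) = 610 + (4082 + 15245) = 610 + 19327 = 19937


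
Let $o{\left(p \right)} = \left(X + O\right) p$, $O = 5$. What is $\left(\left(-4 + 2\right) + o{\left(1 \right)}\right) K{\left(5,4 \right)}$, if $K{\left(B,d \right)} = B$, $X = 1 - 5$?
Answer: $-5$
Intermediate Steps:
$X = -4$
$o{\left(p \right)} = p$ ($o{\left(p \right)} = \left(-4 + 5\right) p = 1 p = p$)
$\left(\left(-4 + 2\right) + o{\left(1 \right)}\right) K{\left(5,4 \right)} = \left(\left(-4 + 2\right) + 1\right) 5 = \left(-2 + 1\right) 5 = \left(-1\right) 5 = -5$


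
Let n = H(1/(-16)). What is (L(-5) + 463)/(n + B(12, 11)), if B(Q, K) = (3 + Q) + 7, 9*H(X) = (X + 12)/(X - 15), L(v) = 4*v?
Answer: 960867/47527 ≈ 20.217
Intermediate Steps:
H(X) = (12 + X)/(9*(-15 + X)) (H(X) = ((X + 12)/(X - 15))/9 = ((12 + X)/(-15 + X))/9 = (12 + X)/(9*(-15 + X)))
n = -191/2169 (n = (12 + 1/(-16))/(9*(-15 + 1/(-16))) = (12 - 1/16)/(9*(-15 - 1/16)) = (⅑)*(191/16)/(-241/16) = (⅑)*(-16/241)*(191/16) = -191/2169 ≈ -0.088059)
B(Q, K) = 10 + Q
(L(-5) + 463)/(n + B(12, 11)) = (4*(-5) + 463)/(-191/2169 + (10 + 12)) = (-20 + 463)/(-191/2169 + 22) = 443/(47527/2169) = 443*(2169/47527) = 960867/47527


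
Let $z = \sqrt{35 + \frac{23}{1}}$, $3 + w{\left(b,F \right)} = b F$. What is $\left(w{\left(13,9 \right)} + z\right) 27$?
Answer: $3078 + 27 \sqrt{58} \approx 3283.6$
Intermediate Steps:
$w{\left(b,F \right)} = -3 + F b$ ($w{\left(b,F \right)} = -3 + b F = -3 + F b$)
$z = \sqrt{58}$ ($z = \sqrt{35 + 23 \cdot 1} = \sqrt{35 + 23} = \sqrt{58} \approx 7.6158$)
$\left(w{\left(13,9 \right)} + z\right) 27 = \left(\left(-3 + 9 \cdot 13\right) + \sqrt{58}\right) 27 = \left(\left(-3 + 117\right) + \sqrt{58}\right) 27 = \left(114 + \sqrt{58}\right) 27 = 3078 + 27 \sqrt{58}$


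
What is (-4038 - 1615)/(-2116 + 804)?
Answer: 5653/1312 ≈ 4.3087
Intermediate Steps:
(-4038 - 1615)/(-2116 + 804) = -5653/(-1312) = -5653*(-1/1312) = 5653/1312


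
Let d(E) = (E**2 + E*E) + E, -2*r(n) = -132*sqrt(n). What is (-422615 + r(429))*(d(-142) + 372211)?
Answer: -174285158155 + 27218202*sqrt(429) ≈ -1.7372e+11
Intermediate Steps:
r(n) = 66*sqrt(n) (r(n) = -(-66)*sqrt(n) = 66*sqrt(n))
d(E) = E + 2*E**2 (d(E) = (E**2 + E**2) + E = 2*E**2 + E = E + 2*E**2)
(-422615 + r(429))*(d(-142) + 372211) = (-422615 + 66*sqrt(429))*(-142*(1 + 2*(-142)) + 372211) = (-422615 + 66*sqrt(429))*(-142*(1 - 284) + 372211) = (-422615 + 66*sqrt(429))*(-142*(-283) + 372211) = (-422615 + 66*sqrt(429))*(40186 + 372211) = (-422615 + 66*sqrt(429))*412397 = -174285158155 + 27218202*sqrt(429)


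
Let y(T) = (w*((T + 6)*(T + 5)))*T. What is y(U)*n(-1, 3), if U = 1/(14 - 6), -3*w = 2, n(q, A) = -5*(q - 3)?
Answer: -10045/192 ≈ -52.318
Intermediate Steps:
n(q, A) = 15 - 5*q (n(q, A) = -5*(-3 + q) = 15 - 5*q)
w = -⅔ (w = -⅓*2 = -⅔ ≈ -0.66667)
U = ⅛ (U = 1/8 = ⅛ ≈ 0.12500)
y(T) = -2*T*(5 + T)*(6 + T)/3 (y(T) = (-2*(T + 6)*(T + 5)/3)*T = (-2*(6 + T)*(5 + T)/3)*T = (-2*(5 + T)*(6 + T)/3)*T = -2*T*(5 + T)*(6 + T)/3)
y(U)*n(-1, 3) = (-⅔*⅛*(30 + (⅛)² + 11*(⅛)))*(15 - 5*(-1)) = (-⅔*⅛*(30 + 1/64 + 11/8))*(15 + 5) = -⅔*⅛*2009/64*20 = -2009/768*20 = -10045/192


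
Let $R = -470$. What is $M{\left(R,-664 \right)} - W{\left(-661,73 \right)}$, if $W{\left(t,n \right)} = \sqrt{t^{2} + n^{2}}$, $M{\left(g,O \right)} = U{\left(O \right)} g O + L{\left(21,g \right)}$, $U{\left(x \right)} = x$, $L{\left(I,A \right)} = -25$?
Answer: $-207221145 - 5 \sqrt{17690} \approx -2.0722 \cdot 10^{8}$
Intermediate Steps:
$M{\left(g,O \right)} = -25 + g O^{2}$ ($M{\left(g,O \right)} = O g O - 25 = g O^{2} - 25 = -25 + g O^{2}$)
$W{\left(t,n \right)} = \sqrt{n^{2} + t^{2}}$
$M{\left(R,-664 \right)} - W{\left(-661,73 \right)} = \left(-25 - 470 \left(-664\right)^{2}\right) - \sqrt{73^{2} + \left(-661\right)^{2}} = \left(-25 - 207221120\right) - \sqrt{5329 + 436921} = \left(-25 - 207221120\right) - \sqrt{442250} = -207221145 - 5 \sqrt{17690}$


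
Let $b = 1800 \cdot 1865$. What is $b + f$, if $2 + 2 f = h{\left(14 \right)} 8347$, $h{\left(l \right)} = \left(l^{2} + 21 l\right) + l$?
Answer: $5460443$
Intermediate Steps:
$h{\left(l \right)} = l^{2} + 22 l$
$b = 3357000$
$f = 2103443$ ($f = -1 + \frac{14 \left(22 + 14\right) 8347}{2} = -1 + \frac{14 \cdot 36 \cdot 8347}{2} = -1 + \frac{504 \cdot 8347}{2} = -1 + \frac{1}{2} \cdot 4206888 = -1 + 2103444 = 2103443$)
$b + f = 3357000 + 2103443 = 5460443$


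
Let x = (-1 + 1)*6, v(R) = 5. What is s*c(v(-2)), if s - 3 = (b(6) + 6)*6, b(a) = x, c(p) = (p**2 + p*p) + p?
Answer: 2145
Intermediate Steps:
c(p) = p + 2*p**2 (c(p) = (p**2 + p**2) + p = 2*p**2 + p = p + 2*p**2)
x = 0 (x = 0*6 = 0)
b(a) = 0
s = 39 (s = 3 + (0 + 6)*6 = 3 + 6*6 = 3 + 36 = 39)
s*c(v(-2)) = 39*(5*(1 + 2*5)) = 39*(5*(1 + 10)) = 39*(5*11) = 39*55 = 2145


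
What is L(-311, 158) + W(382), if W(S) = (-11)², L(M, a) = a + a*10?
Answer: 1859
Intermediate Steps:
L(M, a) = 11*a (L(M, a) = a + 10*a = 11*a)
W(S) = 121
L(-311, 158) + W(382) = 11*158 + 121 = 1738 + 121 = 1859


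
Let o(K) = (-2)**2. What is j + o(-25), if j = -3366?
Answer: -3362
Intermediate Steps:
o(K) = 4
j + o(-25) = -3366 + 4 = -3362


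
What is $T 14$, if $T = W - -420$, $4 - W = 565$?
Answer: $-1974$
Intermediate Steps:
$W = -561$ ($W = 4 - 565 = -561$)
$T = -141$ ($T = -561 - -420 = -561 + 420 = -141$)
$T 14 = \left(-141\right) 14 = -1974$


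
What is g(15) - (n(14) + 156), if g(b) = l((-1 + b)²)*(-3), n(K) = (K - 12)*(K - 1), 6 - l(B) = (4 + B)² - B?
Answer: 119212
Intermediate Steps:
l(B) = 6 + B - (4 + B)² (l(B) = 6 - ((4 + B)² - B) = 6 + (B - (4 + B)²) = 6 + B - (4 + B)²)
n(K) = (-1 + K)*(-12 + K) (n(K) = (-12 + K)*(-1 + K) = (-1 + K)*(-12 + K))
g(b) = -18 - 3*(-1 + b)² + 3*(4 + (-1 + b)²)² (g(b) = (6 + (-1 + b)² - (4 + (-1 + b)²)²)*(-3) = -18 - 3*(-1 + b)² + 3*(4 + (-1 + b)²)²)
g(15) - (n(14) + 156) = (-18 - 3*(-1 + 15)² + 3*(4 + (-1 + 15)²)²) - ((12 + 14² - 13*14) + 156) = (-18 - 3*14² + 3*(4 + 14²)²) - ((12 + 196 - 182) + 156) = (-18 - 3*196 + 3*(4 + 196)²) - (26 + 156) = (-18 - 588 + 3*200²) - 1*182 = (-18 - 588 + 3*40000) - 182 = (-18 - 588 + 120000) - 182 = 119394 - 182 = 119212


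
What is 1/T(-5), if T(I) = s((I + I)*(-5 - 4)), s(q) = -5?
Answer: -1/5 ≈ -0.20000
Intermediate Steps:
T(I) = -5
1/T(-5) = 1/(-5) = -1/5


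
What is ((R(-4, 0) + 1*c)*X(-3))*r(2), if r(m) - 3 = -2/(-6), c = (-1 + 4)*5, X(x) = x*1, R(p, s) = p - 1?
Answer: -100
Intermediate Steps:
R(p, s) = -1 + p
X(x) = x
c = 15 (c = 3*5 = 15)
r(m) = 10/3 (r(m) = 3 - 2/(-6) = 3 - 2*(-⅙) = 3 + ⅓ = 10/3)
((R(-4, 0) + 1*c)*X(-3))*r(2) = (((-1 - 4) + 1*15)*(-3))*(10/3) = ((-5 + 15)*(-3))*(10/3) = (10*(-3))*(10/3) = -30*10/3 = -100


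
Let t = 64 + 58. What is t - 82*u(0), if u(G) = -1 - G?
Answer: 204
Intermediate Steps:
t = 122
t - 82*u(0) = 122 - 82*(-1 - 1*0) = 122 - 82*(-1 + 0) = 122 - 82*(-1) = 122 + 82 = 204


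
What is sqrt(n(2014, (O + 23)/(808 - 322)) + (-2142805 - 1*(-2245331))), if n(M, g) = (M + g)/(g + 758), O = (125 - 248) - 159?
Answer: sqrt(13894577189471471)/368129 ≈ 320.20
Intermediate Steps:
O = -282 (O = -123 - 159 = -282)
n(M, g) = (M + g)/(758 + g)
sqrt(n(2014, (O + 23)/(808 - 322)) + (-2142805 - 1*(-2245331))) = sqrt((2014 + (-282 + 23)/(808 - 322))/(758 + (-282 + 23)/(808 - 322)) + (-2142805 - 1*(-2245331))) = sqrt((2014 - 259/486)/(758 - 259/486) + (-2142805 + 2245331)) = sqrt((2014 - 259*1/486)/(758 - 259*1/486) + 102526) = sqrt((2014 - 259/486)/(758 - 259/486) + 102526) = sqrt((978545/486)/(368129/486) + 102526) = sqrt((486/368129)*(978545/486) + 102526) = sqrt(978545/368129 + 102526) = sqrt(37743772399/368129) = sqrt(13894577189471471)/368129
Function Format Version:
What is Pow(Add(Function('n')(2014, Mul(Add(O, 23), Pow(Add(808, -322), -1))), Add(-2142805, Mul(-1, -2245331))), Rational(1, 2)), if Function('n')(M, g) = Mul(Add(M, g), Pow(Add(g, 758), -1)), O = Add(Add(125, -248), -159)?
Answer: Mul(Rational(1, 368129), Pow(13894577189471471, Rational(1, 2))) ≈ 320.20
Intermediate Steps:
O = -282 (O = Add(-123, -159) = -282)
Function('n')(M, g) = Mul(Pow(Add(758, g), -1), Add(M, g)) (Function('n')(M, g) = Mul(Add(M, g), Pow(Add(758, g), -1)) = Mul(Pow(Add(758, g), -1), Add(M, g)))
Pow(Add(Function('n')(2014, Mul(Add(O, 23), Pow(Add(808, -322), -1))), Add(-2142805, Mul(-1, -2245331))), Rational(1, 2)) = Pow(Add(Mul(Pow(Add(758, Mul(Add(-282, 23), Pow(Add(808, -322), -1))), -1), Add(2014, Mul(Add(-282, 23), Pow(Add(808, -322), -1)))), Add(-2142805, Mul(-1, -2245331))), Rational(1, 2)) = Pow(Add(Mul(Pow(Add(758, Mul(-259, Pow(486, -1))), -1), Add(2014, Mul(-259, Pow(486, -1)))), Add(-2142805, 2245331)), Rational(1, 2)) = Pow(Add(Mul(Pow(Add(758, Mul(-259, Rational(1, 486))), -1), Add(2014, Mul(-259, Rational(1, 486)))), 102526), Rational(1, 2)) = Pow(Add(Mul(Pow(Add(758, Rational(-259, 486)), -1), Add(2014, Rational(-259, 486))), 102526), Rational(1, 2)) = Pow(Add(Mul(Pow(Rational(368129, 486), -1), Rational(978545, 486)), 102526), Rational(1, 2)) = Pow(Add(Mul(Rational(486, 368129), Rational(978545, 486)), 102526), Rational(1, 2)) = Pow(Add(Rational(978545, 368129), 102526), Rational(1, 2)) = Pow(Rational(37743772399, 368129), Rational(1, 2)) = Mul(Rational(1, 368129), Pow(13894577189471471, Rational(1, 2)))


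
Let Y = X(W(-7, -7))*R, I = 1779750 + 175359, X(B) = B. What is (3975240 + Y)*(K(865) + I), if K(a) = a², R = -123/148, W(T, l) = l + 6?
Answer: 795233873566881/74 ≈ 1.0746e+13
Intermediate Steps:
W(T, l) = 6 + l
R = -123/148 (R = -123*1/148 = -123/148 ≈ -0.83108)
I = 1955109
Y = 123/148 (Y = (6 - 7)*(-123/148) = -1*(-123/148) = 123/148 ≈ 0.83108)
(3975240 + Y)*(K(865) + I) = (3975240 + 123/148)*(865² + 1955109) = 588335643*(748225 + 1955109)/148 = (588335643/148)*2703334 = 795233873566881/74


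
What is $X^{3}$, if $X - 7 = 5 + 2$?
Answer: $2744$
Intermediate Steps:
$X = 14$ ($X = 7 + \left(5 + 2\right) = 7 + 7 = 14$)
$X^{3} = 14^{3} = 2744$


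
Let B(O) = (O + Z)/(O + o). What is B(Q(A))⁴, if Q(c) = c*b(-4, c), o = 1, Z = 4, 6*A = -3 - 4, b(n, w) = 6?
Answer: 1/16 ≈ 0.062500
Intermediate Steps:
A = -7/6 (A = (-3 - 4)/6 = (⅙)*(-7) = -7/6 ≈ -1.1667)
Q(c) = 6*c (Q(c) = c*6 = 6*c)
B(O) = (4 + O)/(1 + O) (B(O) = (O + 4)/(O + 1) = (4 + O)/(1 + O))
B(Q(A))⁴ = ((4 + 6*(-7/6))/(1 + 6*(-7/6)))⁴ = ((4 - 7)/(1 - 7))⁴ = (-3/(-6))⁴ = (-⅙*(-3))⁴ = (½)⁴ = 1/16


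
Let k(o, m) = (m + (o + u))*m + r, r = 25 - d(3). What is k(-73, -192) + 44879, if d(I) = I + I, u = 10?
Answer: 93858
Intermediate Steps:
d(I) = 2*I
r = 19 (r = 25 - 2*3 = 25 - 1*6 = 25 - 6 = 19)
k(o, m) = 19 + m*(10 + m + o) (k(o, m) = (m + (o + 10))*m + 19 = (m + (10 + o))*m + 19 = (10 + m + o)*m + 19 = m*(10 + m + o) + 19 = 19 + m*(10 + m + o))
k(-73, -192) + 44879 = (19 + (-192)² + 10*(-192) - 192*(-73)) + 44879 = (19 + 36864 - 1920 + 14016) + 44879 = 48979 + 44879 = 93858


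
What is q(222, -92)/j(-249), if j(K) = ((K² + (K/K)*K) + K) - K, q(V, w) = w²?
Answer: 1058/7719 ≈ 0.13706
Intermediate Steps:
j(K) = K + K² (j(K) = ((K² + 1*K) + K) - K = ((K² + K) + K) - K = ((K + K²) + K) - K = (K² + 2*K) - K = K + K²)
q(222, -92)/j(-249) = (-92)²/((-249*(1 - 249))) = 8464/((-249*(-248))) = 8464/61752 = 8464*(1/61752) = 1058/7719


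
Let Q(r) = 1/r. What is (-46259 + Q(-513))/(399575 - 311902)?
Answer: -23730868/44976249 ≈ -0.52763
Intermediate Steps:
(-46259 + Q(-513))/(399575 - 311902) = (-46259 + 1/(-513))/(399575 - 311902) = (-46259 - 1/513)/87673 = -23730868/513*1/87673 = -23730868/44976249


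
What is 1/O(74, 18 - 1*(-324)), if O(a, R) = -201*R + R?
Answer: -1/68400 ≈ -1.4620e-5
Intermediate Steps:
O(a, R) = -200*R
1/O(74, 18 - 1*(-324)) = 1/(-200*(18 - 1*(-324))) = 1/(-200*(18 + 324)) = 1/(-200*342) = 1/(-68400) = -1/68400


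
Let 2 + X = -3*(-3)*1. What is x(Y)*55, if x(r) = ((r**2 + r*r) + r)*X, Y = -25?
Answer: 471625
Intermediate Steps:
X = 7 (X = -2 - 3*(-3)*1 = -2 + 9*1 = -2 + 9 = 7)
x(r) = 7*r + 14*r**2 (x(r) = ((r**2 + r*r) + r)*7 = ((r**2 + r**2) + r)*7 = (2*r**2 + r)*7 = (r + 2*r**2)*7 = 7*r + 14*r**2)
x(Y)*55 = (7*(-25)*(1 + 2*(-25)))*55 = (7*(-25)*(1 - 50))*55 = (7*(-25)*(-49))*55 = 8575*55 = 471625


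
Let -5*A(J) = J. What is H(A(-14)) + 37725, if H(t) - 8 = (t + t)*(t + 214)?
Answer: 973677/25 ≈ 38947.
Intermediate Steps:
A(J) = -J/5
H(t) = 8 + 2*t*(214 + t) (H(t) = 8 + (t + t)*(t + 214) = 8 + (2*t)*(214 + t) = 8 + 2*t*(214 + t))
H(A(-14)) + 37725 = (8 + 2*(-⅕*(-14))² + 428*(-⅕*(-14))) + 37725 = (8 + 2*(14/5)² + 428*(14/5)) + 37725 = (8 + 2*(196/25) + 5992/5) + 37725 = (8 + 392/25 + 5992/5) + 37725 = 30552/25 + 37725 = 973677/25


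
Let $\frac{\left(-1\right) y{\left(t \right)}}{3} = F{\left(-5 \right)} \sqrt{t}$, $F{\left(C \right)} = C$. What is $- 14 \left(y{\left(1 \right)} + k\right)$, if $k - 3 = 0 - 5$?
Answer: $-182$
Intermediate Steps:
$y{\left(t \right)} = 15 \sqrt{t}$ ($y{\left(t \right)} = - 3 \left(- 5 \sqrt{t}\right) = 15 \sqrt{t}$)
$k = -2$ ($k = 3 + \left(0 - 5\right) = 3 - 5 = -2$)
$- 14 \left(y{\left(1 \right)} + k\right) = - 14 \left(15 \sqrt{1} - 2\right) = - 14 \left(15 \cdot 1 - 2\right) = - 14 \left(15 - 2\right) = \left(-14\right) 13 = -182$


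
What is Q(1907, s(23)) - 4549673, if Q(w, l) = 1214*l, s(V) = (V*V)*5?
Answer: -1338643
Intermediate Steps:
s(V) = 5*V**2 (s(V) = V**2*5 = 5*V**2)
Q(1907, s(23)) - 4549673 = 1214*(5*23**2) - 4549673 = 1214*(5*529) - 4549673 = 1214*2645 - 4549673 = 3211030 - 4549673 = -1338643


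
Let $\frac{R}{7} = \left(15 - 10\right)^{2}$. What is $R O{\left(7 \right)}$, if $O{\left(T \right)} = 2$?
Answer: $350$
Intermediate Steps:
$R = 175$ ($R = 7 \left(15 - 10\right)^{2} = 7 \cdot 5^{2} = 7 \cdot 25 = 175$)
$R O{\left(7 \right)} = 175 \cdot 2 = 350$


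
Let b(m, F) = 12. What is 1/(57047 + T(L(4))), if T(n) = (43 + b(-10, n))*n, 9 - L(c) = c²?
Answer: 1/56662 ≈ 1.7649e-5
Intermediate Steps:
L(c) = 9 - c²
T(n) = 55*n (T(n) = (43 + 12)*n = 55*n)
1/(57047 + T(L(4))) = 1/(57047 + 55*(9 - 1*4²)) = 1/(57047 + 55*(9 - 1*16)) = 1/(57047 + 55*(9 - 16)) = 1/(57047 + 55*(-7)) = 1/(57047 - 385) = 1/56662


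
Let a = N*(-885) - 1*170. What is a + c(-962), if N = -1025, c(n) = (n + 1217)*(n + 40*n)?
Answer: -9150755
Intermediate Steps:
c(n) = 41*n*(1217 + n) (c(n) = (1217 + n)*(41*n) = 41*n*(1217 + n))
a = 906955 (a = -1025*(-885) - 1*170 = 907125 - 170 = 906955)
a + c(-962) = 906955 + 41*(-962)*(1217 - 962) = 906955 + 41*(-962)*255 = 906955 - 10057710 = -9150755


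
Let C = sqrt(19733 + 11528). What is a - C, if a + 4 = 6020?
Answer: 6016 - sqrt(31261) ≈ 5839.2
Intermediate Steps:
a = 6016 (a = -4 + 6020 = 6016)
C = sqrt(31261) ≈ 176.81
a - C = 6016 - sqrt(31261)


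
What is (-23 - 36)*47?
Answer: -2773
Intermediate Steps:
(-23 - 36)*47 = -59*47 = -2773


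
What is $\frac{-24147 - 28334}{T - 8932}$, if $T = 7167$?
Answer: $\frac{52481}{1765} \approx 29.734$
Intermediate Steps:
$\frac{-24147 - 28334}{T - 8932} = \frac{-24147 - 28334}{7167 - 8932} = - \frac{52481}{-1765} = \left(-52481\right) \left(- \frac{1}{1765}\right) = \frac{52481}{1765}$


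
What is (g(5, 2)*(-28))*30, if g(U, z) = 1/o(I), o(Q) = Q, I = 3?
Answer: -280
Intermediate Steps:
g(U, z) = 1/3
(g(5, 2)*(-28))*30 = ((1/3)*(-28))*30 = -28/3*30 = -280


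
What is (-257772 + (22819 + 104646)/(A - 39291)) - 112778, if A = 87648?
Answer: -17918558885/48357 ≈ -3.7055e+5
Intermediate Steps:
(-257772 + (22819 + 104646)/(A - 39291)) - 112778 = (-257772 + (22819 + 104646)/(87648 - 39291)) - 112778 = (-257772 + 127465/48357) - 112778 = -12464953139/48357 - 112778 = -17918558885/48357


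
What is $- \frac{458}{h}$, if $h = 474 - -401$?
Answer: $- \frac{458}{875} \approx -0.52343$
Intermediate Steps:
$h = 875$ ($h = 474 + 401 = 875$)
$- \frac{458}{h} = - \frac{458}{875}$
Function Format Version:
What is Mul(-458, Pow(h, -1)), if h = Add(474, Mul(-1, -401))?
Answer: Rational(-458, 875) ≈ -0.52343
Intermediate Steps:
h = 875 (h = Add(474, 401) = 875)
Mul(-458, Pow(h, -1)) = Mul(-458, Pow(875, -1)) = Mul(-458, Rational(1, 875)) = Rational(-458, 875)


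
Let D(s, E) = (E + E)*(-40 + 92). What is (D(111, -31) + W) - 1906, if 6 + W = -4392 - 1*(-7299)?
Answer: -2229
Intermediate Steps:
D(s, E) = 104*E (D(s, E) = (2*E)*52 = 104*E)
W = 2901 (W = -6 + (-4392 - 1*(-7299)) = -6 + (-4392 + 7299) = -6 + 2907 = 2901)
(D(111, -31) + W) - 1906 = (104*(-31) + 2901) - 1906 = (-3224 + 2901) - 1906 = -323 - 1906 = -2229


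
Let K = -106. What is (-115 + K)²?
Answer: 48841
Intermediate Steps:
(-115 + K)² = (-115 - 106)² = (-221)² = 48841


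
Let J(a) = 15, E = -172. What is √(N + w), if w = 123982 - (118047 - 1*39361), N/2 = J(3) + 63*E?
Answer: √23654 ≈ 153.80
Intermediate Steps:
N = -21642 (N = 2*(15 + 63*(-172)) = 2*(15 - 10836) = 2*(-10821) = -21642)
w = 45296 (w = 123982 - (118047 - 39361) = 123982 - 1*78686 = 123982 - 78686 = 45296)
√(N + w) = √(-21642 + 45296) = √23654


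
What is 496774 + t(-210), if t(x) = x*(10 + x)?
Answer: 538774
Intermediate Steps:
496774 + t(-210) = 496774 - 210*(10 - 210) = 496774 - 210*(-200) = 496774 + 42000 = 538774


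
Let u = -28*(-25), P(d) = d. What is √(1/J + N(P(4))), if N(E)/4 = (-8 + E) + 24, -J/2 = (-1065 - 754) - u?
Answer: √2030520558/5038 ≈ 8.9443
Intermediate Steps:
u = 700
J = 5038 (J = -2*((-1065 - 754) - 1*700) = -2*(-1819 - 700) = -2*(-2519) = 5038)
N(E) = 64 + 4*E (N(E) = 4*((-8 + E) + 24) = 4*(16 + E) = 64 + 4*E)
√(1/J + N(P(4))) = √(1/5038 + (64 + 4*4)) = √(1/5038 + (64 + 16)) = √(1/5038 + 80) = √(403041/5038) = √2030520558/5038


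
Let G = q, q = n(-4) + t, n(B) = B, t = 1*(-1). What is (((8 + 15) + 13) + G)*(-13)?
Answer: -403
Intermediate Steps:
t = -1
q = -5 (q = -4 - 1 = -5)
G = -5
(((8 + 15) + 13) + G)*(-13) = (((8 + 15) + 13) - 5)*(-13) = ((23 + 13) - 5)*(-13) = (36 - 5)*(-13) = 31*(-13) = -403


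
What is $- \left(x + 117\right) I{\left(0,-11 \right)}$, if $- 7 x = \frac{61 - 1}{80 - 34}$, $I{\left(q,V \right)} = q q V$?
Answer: $0$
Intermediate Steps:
$I{\left(q,V \right)} = V q^{2}$ ($I{\left(q,V \right)} = q^{2} V = V q^{2}$)
$x = - \frac{30}{161}$ ($x = - \frac{\left(61 - 1\right) \frac{1}{80 - 34}}{7} = - \frac{60 \cdot \frac{1}{46}}{7} = \left(- \frac{1}{7}\right) \frac{30}{23} = - \frac{30}{161} \approx -0.18634$)
$- \left(x + 117\right) I{\left(0,-11 \right)} = - \left(- \frac{30}{161} + 117\right) \left(- 11 \cdot 0^{2}\right) = - \frac{18807 \left(\left(-11\right) 0\right)}{161} = - \frac{18807 \cdot 0}{161} = \left(-1\right) 0 = 0$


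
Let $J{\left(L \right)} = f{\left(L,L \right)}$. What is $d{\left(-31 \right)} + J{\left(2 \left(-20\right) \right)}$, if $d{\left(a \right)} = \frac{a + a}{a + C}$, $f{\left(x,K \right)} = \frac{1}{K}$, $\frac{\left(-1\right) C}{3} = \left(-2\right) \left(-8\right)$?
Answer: $\frac{2401}{3160} \approx 0.75981$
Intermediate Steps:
$C = -48$ ($C = - 3 \left(\left(-2\right) \left(-8\right)\right) = \left(-3\right) 16 = -48$)
$J{\left(L \right)} = \frac{1}{L}$
$d{\left(a \right)} = \frac{2 a}{-48 + a}$ ($d{\left(a \right)} = \frac{a + a}{a - 48} = \frac{2 a}{-48 + a}$)
$d{\left(-31 \right)} + J{\left(2 \left(-20\right) \right)} = 2 \left(-31\right) \frac{1}{-48 - 31} + \frac{1}{2 \left(-20\right)} = 2 \left(-31\right) \frac{1}{-79} + \frac{1}{-40} = 2 \left(-31\right) \left(- \frac{1}{79}\right) - \frac{1}{40} = \frac{62}{79} - \frac{1}{40} = \frac{2401}{3160}$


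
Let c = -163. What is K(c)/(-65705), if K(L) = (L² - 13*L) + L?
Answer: -5705/13141 ≈ -0.43414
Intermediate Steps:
K(L) = L² - 12*L
K(c)/(-65705) = -163*(-12 - 163)/(-65705) = -163*(-175)*(-1/65705) = 28525*(-1/65705) = -5705/13141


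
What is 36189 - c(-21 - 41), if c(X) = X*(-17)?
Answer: 35135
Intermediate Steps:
c(X) = -17*X
36189 - c(-21 - 41) = 36189 - (-17)*(-21 - 41) = 36189 - (-17)*(-62) = 36189 - 1*1054 = 36189 - 1054 = 35135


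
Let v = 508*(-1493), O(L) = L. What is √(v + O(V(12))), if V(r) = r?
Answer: 4*I*√47402 ≈ 870.88*I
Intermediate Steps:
v = -758444
√(v + O(V(12))) = √(-758444 + 12) = √(-758432) = 4*I*√47402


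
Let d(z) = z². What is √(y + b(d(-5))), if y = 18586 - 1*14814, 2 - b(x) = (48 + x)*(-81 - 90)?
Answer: √16257 ≈ 127.50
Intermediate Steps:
b(x) = 8210 + 171*x (b(x) = 2 - (48 + x)*(-81 - 90) = 2 - (48 + x)*(-171) = 2 - (-8208 - 171*x) = 2 + (8208 + 171*x) = 8210 + 171*x)
y = 3772 (y = 18586 - 14814 = 3772)
√(y + b(d(-5))) = √(3772 + (8210 + 171*(-5)²)) = √(3772 + (8210 + 171*25)) = √(3772 + (8210 + 4275)) = √(3772 + 12485) = √16257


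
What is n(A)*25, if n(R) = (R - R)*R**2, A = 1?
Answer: 0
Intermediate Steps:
n(R) = 0 (n(R) = 0*R**2 = 0)
n(A)*25 = 0*25 = 0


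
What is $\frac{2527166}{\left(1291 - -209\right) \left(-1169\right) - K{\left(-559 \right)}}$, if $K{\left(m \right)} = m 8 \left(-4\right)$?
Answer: $- \frac{1263583}{885694} \approx -1.4267$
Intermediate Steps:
$K{\left(m \right)} = - 32 m$ ($K{\left(m \right)} = 8 m \left(-4\right) = - 32 m$)
$\frac{2527166}{\left(1291 - -209\right) \left(-1169\right) - K{\left(-559 \right)}} = \frac{2527166}{\left(1291 - -209\right) \left(-1169\right) - \left(-32\right) \left(-559\right)} = \frac{2527166}{\left(1291 + 209\right) \left(-1169\right) - 17888} = \frac{2527166}{1500 \left(-1169\right) - 17888} = \frac{2527166}{-1753500 - 17888} = \frac{2527166}{-1771388} = 2527166 \left(- \frac{1}{1771388}\right) = - \frac{1263583}{885694}$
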